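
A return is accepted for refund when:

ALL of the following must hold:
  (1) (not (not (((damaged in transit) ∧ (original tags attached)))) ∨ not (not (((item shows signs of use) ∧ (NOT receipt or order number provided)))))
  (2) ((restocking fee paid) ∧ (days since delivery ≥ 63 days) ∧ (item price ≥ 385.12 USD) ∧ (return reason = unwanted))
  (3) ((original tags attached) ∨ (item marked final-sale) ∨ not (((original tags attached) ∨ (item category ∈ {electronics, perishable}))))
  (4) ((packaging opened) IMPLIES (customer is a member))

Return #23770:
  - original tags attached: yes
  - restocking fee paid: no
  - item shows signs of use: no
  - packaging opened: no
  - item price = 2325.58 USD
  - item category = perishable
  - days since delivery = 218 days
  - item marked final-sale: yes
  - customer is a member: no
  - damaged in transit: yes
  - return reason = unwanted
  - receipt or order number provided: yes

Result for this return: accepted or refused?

Refused

Atomic conditions:
  damaged in transit: yes → true
  original tags attached: yes → true
  item shows signs of use: no → false
  NOT receipt or order number provided: yes → false
  restocking fee paid: no → false
  days since delivery ≥ 63 days: 218 ≥ 63 is true
  item price ≥ 385.12 USD: 2325.58 ≥ 385.12 is true
  return reason = unwanted: unwanted == unwanted is true
  item marked final-sale: yes → true
  item category ∈ {electronics, perishable}: perishable is in the set → true
  packaging opened: no → false
  customer is a member: no → false
Combine:
[1.1.1.1] true AND true = true
[1.1.1] NOT true = false
[1.1] NOT false = true
[1.2.1.1] false AND false = false
[1.2.1] NOT false = true
[1.2] NOT true = false
[1] true OR false = true
[2] false AND true AND true AND true = false
[3.3.1] true OR true = true
[3.3] NOT true = false
[3] true OR true OR false = true
[4] false → false (antecedent false ⇒ implication holds) = true
[root] true AND false AND true AND true = false
Overall: false → refused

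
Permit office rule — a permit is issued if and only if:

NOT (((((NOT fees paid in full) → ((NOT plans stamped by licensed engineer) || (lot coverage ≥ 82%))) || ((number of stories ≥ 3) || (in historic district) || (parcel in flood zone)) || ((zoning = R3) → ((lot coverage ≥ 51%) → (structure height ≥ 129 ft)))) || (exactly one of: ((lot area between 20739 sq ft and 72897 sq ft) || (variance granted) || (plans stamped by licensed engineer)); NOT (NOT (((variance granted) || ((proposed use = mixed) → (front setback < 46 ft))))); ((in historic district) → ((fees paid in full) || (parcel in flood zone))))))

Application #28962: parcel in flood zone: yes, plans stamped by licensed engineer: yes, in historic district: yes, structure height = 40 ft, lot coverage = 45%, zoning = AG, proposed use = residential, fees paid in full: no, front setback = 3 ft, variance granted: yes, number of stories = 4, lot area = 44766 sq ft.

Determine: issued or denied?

Atomic conditions:
  NOT fees paid in full: no → true
  NOT plans stamped by licensed engineer: yes → false
  lot coverage ≥ 82%: 45 ≥ 82 is false
  number of stories ≥ 3: 4 ≥ 3 is true
  in historic district: yes → true
  parcel in flood zone: yes → true
  zoning = R3: AG == R3 is false
  lot coverage ≥ 51%: 45 ≥ 51 is false
  structure height ≥ 129 ft: 40 ≥ 129 is false
  lot area between 20739 sq ft and 72897 sq ft: 44766 in [20739, 72897] is true
  variance granted: yes → true
  plans stamped by licensed engineer: yes → true
  proposed use = mixed: residential == mixed is false
  front setback < 46 ft: 3 < 46 is true
  fees paid in full: no → false
Combine:
[1.1.1.2] false OR false = false
[1.1.1] true → false = false
[1.1.2] true OR true OR true = true
[1.1.3.2] false → false (antecedent false ⇒ implication holds) = true
[1.1.3] false → true (antecedent false ⇒ implication holds) = true
[1.1] false OR true OR true = true
[1.2.1] true OR true OR true = true
[1.2.2.1.1.2] false → true (antecedent false ⇒ implication holds) = true
[1.2.2.1.1] true OR true = true
[1.2.2.1] NOT true = false
[1.2.2] NOT false = true
[1.2.3.2] false OR true = true
[1.2.3] true → true = true
[1.2] exactly-one(true, true, true) = false
[1] true OR false = true
[root] NOT true = false
Overall: false → denied

Denied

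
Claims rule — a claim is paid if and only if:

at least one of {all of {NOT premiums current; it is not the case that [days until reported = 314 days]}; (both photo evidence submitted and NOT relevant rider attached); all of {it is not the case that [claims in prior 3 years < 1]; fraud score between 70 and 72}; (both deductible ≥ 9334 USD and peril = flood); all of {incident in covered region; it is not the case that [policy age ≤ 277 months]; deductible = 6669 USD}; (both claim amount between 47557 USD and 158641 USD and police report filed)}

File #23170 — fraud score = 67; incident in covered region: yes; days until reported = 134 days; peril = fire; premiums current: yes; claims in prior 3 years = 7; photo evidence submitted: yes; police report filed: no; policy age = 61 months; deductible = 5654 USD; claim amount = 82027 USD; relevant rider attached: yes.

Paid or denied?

Denied

Atomic conditions:
  NOT premiums current: yes → false
  days until reported = 314 days: 134 == 314 is false
  photo evidence submitted: yes → true
  NOT relevant rider attached: yes → false
  claims in prior 3 years < 1: 7 < 1 is false
  fraud score between 70 and 72: 67 in [70, 72] is false
  deductible ≥ 9334 USD: 5654 ≥ 9334 is false
  peril = flood: fire == flood is false
  incident in covered region: yes → true
  policy age ≤ 277 months: 61 ≤ 277 is true
  deductible = 6669 USD: 5654 == 6669 is false
  claim amount between 47557 USD and 158641 USD: 82027 in [47557, 158641] is true
  police report filed: no → false
Combine:
[1.2] NOT false = true
[1] false AND true = false
[2] true AND false = false
[3.1] NOT false = true
[3] true AND false = false
[4] false AND false = false
[5.2] NOT true = false
[5] true AND false AND false = false
[6] true AND false = false
[root] false OR false OR false OR false OR false OR false = false
Overall: false → denied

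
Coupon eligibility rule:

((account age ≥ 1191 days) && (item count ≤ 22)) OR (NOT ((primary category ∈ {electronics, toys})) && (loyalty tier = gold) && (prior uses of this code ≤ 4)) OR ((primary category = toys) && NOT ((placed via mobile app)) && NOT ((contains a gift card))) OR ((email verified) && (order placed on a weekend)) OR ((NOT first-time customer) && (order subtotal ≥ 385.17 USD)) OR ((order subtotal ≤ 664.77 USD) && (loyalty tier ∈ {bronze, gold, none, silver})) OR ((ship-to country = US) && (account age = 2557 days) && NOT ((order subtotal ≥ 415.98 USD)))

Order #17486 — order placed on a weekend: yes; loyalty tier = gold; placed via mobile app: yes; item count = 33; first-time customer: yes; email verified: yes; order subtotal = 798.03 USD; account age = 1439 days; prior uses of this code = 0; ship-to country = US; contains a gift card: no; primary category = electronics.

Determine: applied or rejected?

Applied

Atomic conditions:
  account age ≥ 1191 days: 1439 ≥ 1191 is true
  item count ≤ 22: 33 ≤ 22 is false
  primary category ∈ {electronics, toys}: electronics is in the set → true
  loyalty tier = gold: gold == gold is true
  prior uses of this code ≤ 4: 0 ≤ 4 is true
  primary category = toys: electronics == toys is false
  placed via mobile app: yes → true
  contains a gift card: no → false
  email verified: yes → true
  order placed on a weekend: yes → true
  NOT first-time customer: yes → false
  order subtotal ≥ 385.17 USD: 798.03 ≥ 385.17 is true
  order subtotal ≤ 664.77 USD: 798.03 ≤ 664.77 is false
  loyalty tier ∈ {bronze, gold, none, silver}: gold is in the set → true
  ship-to country = US: US == US is true
  account age = 2557 days: 1439 == 2557 is false
  order subtotal ≥ 415.98 USD: 798.03 ≥ 415.98 is true
Combine:
[1] true AND false = false
[2.1] NOT true = false
[2] false AND true AND true = false
[3.2] NOT true = false
[3.3] NOT false = true
[3] false AND false AND true = false
[4] true AND true = true
[5] false AND true = false
[6] false AND true = false
[7.3] NOT true = false
[7] true AND false AND false = false
[root] false OR false OR false OR true OR false OR false OR false = true
Overall: true → applied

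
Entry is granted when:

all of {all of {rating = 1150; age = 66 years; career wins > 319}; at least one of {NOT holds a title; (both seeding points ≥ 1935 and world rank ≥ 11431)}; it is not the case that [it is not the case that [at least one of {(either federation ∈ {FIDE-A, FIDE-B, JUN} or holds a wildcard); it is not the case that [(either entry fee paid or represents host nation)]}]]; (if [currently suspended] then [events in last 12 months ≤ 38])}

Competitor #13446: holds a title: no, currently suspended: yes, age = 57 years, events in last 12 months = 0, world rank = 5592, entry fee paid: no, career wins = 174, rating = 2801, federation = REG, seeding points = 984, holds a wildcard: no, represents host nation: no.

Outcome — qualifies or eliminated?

Eliminated

Atomic conditions:
  rating = 1150: 2801 == 1150 is false
  age = 66 years: 57 == 66 is false
  career wins > 319: 174 > 319 is false
  NOT holds a title: no → true
  seeding points ≥ 1935: 984 ≥ 1935 is false
  world rank ≥ 11431: 5592 ≥ 11431 is false
  federation ∈ {FIDE-A, FIDE-B, JUN}: REG is not in the set → false
  holds a wildcard: no → false
  entry fee paid: no → false
  represents host nation: no → false
  currently suspended: yes → true
  events in last 12 months ≤ 38: 0 ≤ 38 is true
Combine:
[1] false AND false AND false = false
[2.2] false AND false = false
[2] true OR false = true
[3.1.1.1] false OR false = false
[3.1.1.2.1] false OR false = false
[3.1.1.2] NOT false = true
[3.1.1] false OR true = true
[3.1] NOT true = false
[3] NOT false = true
[4] true → true = true
[root] false AND true AND true AND true = false
Overall: false → eliminated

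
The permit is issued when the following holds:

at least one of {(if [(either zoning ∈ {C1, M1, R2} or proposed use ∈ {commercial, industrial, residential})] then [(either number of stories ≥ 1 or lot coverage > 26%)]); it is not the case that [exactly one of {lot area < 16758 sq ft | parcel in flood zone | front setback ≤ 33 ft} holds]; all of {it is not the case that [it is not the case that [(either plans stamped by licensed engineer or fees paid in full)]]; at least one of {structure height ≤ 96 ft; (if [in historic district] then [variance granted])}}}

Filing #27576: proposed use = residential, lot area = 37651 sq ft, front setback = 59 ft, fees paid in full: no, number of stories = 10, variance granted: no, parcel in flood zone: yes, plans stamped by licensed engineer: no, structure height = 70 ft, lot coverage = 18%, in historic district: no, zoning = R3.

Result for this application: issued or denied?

Atomic conditions:
  zoning ∈ {C1, M1, R2}: R3 is not in the set → false
  proposed use ∈ {commercial, industrial, residential}: residential is in the set → true
  number of stories ≥ 1: 10 ≥ 1 is true
  lot coverage > 26%: 18 > 26 is false
  lot area < 16758 sq ft: 37651 < 16758 is false
  parcel in flood zone: yes → true
  front setback ≤ 33 ft: 59 ≤ 33 is false
  plans stamped by licensed engineer: no → false
  fees paid in full: no → false
  structure height ≤ 96 ft: 70 ≤ 96 is true
  in historic district: no → false
  variance granted: no → false
Combine:
[1.1] false OR true = true
[1.2] true OR false = true
[1] true → true = true
[2.1] exactly-one(false, true, false) = true
[2] NOT true = false
[3.1.1.1] false OR false = false
[3.1.1] NOT false = true
[3.1] NOT true = false
[3.2.2] false → false (antecedent false ⇒ implication holds) = true
[3.2] true OR true = true
[3] false AND true = false
[root] true OR false OR false = true
Overall: true → issued

Issued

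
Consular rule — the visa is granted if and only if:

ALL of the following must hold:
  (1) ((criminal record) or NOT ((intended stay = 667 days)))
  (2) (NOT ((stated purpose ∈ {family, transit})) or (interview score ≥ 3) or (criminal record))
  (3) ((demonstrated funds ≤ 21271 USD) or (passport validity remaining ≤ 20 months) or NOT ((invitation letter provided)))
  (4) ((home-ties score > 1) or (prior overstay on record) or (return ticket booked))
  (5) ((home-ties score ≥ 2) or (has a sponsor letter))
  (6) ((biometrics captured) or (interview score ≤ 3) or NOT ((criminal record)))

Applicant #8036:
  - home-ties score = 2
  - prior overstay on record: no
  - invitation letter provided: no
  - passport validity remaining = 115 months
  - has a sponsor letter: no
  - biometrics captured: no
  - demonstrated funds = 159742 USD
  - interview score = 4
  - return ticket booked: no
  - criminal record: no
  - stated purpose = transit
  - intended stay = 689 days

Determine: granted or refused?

Atomic conditions:
  criminal record: no → false
  intended stay = 667 days: 689 == 667 is false
  stated purpose ∈ {family, transit}: transit is in the set → true
  interview score ≥ 3: 4 ≥ 3 is true
  demonstrated funds ≤ 21271 USD: 159742 ≤ 21271 is false
  passport validity remaining ≤ 20 months: 115 ≤ 20 is false
  invitation letter provided: no → false
  home-ties score > 1: 2 > 1 is true
  prior overstay on record: no → false
  return ticket booked: no → false
  home-ties score ≥ 2: 2 ≥ 2 is true
  has a sponsor letter: no → false
  biometrics captured: no → false
  interview score ≤ 3: 4 ≤ 3 is false
Combine:
[1.2] NOT false = true
[1] false OR true = true
[2.1] NOT true = false
[2] false OR true OR false = true
[3.3] NOT false = true
[3] false OR false OR true = true
[4] true OR false OR false = true
[5] true OR false = true
[6.3] NOT false = true
[6] false OR false OR true = true
[root] true AND true AND true AND true AND true AND true = true
Overall: true → granted

Granted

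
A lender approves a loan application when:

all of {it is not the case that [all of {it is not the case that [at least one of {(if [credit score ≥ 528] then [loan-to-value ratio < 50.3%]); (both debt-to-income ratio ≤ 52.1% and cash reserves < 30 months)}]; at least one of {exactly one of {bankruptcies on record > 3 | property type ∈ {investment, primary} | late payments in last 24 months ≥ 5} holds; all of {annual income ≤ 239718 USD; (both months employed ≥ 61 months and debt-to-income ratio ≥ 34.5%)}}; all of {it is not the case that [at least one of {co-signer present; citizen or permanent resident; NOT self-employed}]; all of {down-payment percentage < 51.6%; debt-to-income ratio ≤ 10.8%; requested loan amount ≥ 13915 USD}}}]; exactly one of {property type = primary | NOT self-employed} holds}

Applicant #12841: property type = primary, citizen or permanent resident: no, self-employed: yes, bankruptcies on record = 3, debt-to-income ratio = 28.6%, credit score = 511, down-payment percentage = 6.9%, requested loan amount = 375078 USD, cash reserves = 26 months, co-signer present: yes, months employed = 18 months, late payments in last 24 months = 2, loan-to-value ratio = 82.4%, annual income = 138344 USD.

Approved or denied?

Approved

Atomic conditions:
  credit score ≥ 528: 511 ≥ 528 is false
  loan-to-value ratio < 50.3%: 82.4 < 50.3 is false
  debt-to-income ratio ≤ 52.1%: 28.6 ≤ 52.1 is true
  cash reserves < 30 months: 26 < 30 is true
  bankruptcies on record > 3: 3 > 3 is false
  property type ∈ {investment, primary}: primary is in the set → true
  late payments in last 24 months ≥ 5: 2 ≥ 5 is false
  annual income ≤ 239718 USD: 138344 ≤ 239718 is true
  months employed ≥ 61 months: 18 ≥ 61 is false
  debt-to-income ratio ≥ 34.5%: 28.6 ≥ 34.5 is false
  co-signer present: yes → true
  citizen or permanent resident: no → false
  NOT self-employed: yes → false
  down-payment percentage < 51.6%: 6.9 < 51.6 is true
  debt-to-income ratio ≤ 10.8%: 28.6 ≤ 10.8 is false
  requested loan amount ≥ 13915 USD: 375078 ≥ 13915 is true
  property type = primary: primary == primary is true
Combine:
[1.1.1.1.1] false → false (antecedent false ⇒ implication holds) = true
[1.1.1.1.2] true AND true = true
[1.1.1.1] true OR true = true
[1.1.1] NOT true = false
[1.1.2.1] exactly-one(false, true, false) = true
[1.1.2.2.2] false AND false = false
[1.1.2.2] true AND false = false
[1.1.2] true OR false = true
[1.1.3.1.1] true OR false OR false = true
[1.1.3.1] NOT true = false
[1.1.3.2] true AND false AND true = false
[1.1.3] false AND false = false
[1.1] false AND true AND false = false
[1] NOT false = true
[2] exactly-one(true, false) = true
[root] true AND true = true
Overall: true → approved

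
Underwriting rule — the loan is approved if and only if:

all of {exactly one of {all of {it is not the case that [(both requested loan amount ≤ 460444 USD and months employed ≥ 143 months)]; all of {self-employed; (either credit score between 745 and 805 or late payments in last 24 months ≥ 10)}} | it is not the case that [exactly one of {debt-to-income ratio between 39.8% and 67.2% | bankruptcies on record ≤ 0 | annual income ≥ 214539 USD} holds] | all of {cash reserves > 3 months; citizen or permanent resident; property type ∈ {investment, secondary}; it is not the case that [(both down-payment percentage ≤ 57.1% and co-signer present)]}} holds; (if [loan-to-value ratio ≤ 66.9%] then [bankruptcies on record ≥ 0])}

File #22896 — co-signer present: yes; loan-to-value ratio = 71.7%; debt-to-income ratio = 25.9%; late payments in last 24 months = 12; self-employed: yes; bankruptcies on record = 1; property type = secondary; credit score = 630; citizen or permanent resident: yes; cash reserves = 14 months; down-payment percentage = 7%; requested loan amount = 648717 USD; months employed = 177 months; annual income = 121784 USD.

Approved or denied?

Denied

Atomic conditions:
  requested loan amount ≤ 460444 USD: 648717 ≤ 460444 is false
  months employed ≥ 143 months: 177 ≥ 143 is true
  self-employed: yes → true
  credit score between 745 and 805: 630 in [745, 805] is false
  late payments in last 24 months ≥ 10: 12 ≥ 10 is true
  debt-to-income ratio between 39.8% and 67.2%: 25.9 in [39.8, 67.2] is false
  bankruptcies on record ≤ 0: 1 ≤ 0 is false
  annual income ≥ 214539 USD: 121784 ≥ 214539 is false
  cash reserves > 3 months: 14 > 3 is true
  citizen or permanent resident: yes → true
  property type ∈ {investment, secondary}: secondary is in the set → true
  down-payment percentage ≤ 57.1%: 7 ≤ 57.1 is true
  co-signer present: yes → true
  loan-to-value ratio ≤ 66.9%: 71.7 ≤ 66.9 is false
  bankruptcies on record ≥ 0: 1 ≥ 0 is true
Combine:
[1.1.1.1] false AND true = false
[1.1.1] NOT false = true
[1.1.2.2] false OR true = true
[1.1.2] true AND true = true
[1.1] true AND true = true
[1.2.1] exactly-one(false, false, false) = false
[1.2] NOT false = true
[1.3.4.1] true AND true = true
[1.3.4] NOT true = false
[1.3] true AND true AND true AND false = false
[1] exactly-one(true, true, false) = false
[2] false → true (antecedent false ⇒ implication holds) = true
[root] false AND true = false
Overall: false → denied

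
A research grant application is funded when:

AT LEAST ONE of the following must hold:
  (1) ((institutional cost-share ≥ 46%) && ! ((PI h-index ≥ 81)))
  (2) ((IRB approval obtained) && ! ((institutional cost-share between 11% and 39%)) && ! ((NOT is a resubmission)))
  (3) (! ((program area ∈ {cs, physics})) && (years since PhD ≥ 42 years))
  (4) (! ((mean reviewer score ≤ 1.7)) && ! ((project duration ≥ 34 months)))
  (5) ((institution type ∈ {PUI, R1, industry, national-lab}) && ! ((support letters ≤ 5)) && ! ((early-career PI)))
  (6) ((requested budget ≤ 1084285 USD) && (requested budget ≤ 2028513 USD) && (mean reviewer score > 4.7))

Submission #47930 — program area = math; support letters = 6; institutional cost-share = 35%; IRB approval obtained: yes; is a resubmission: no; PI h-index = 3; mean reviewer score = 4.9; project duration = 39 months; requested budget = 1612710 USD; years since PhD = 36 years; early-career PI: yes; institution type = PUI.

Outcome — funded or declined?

Atomic conditions:
  institutional cost-share ≥ 46%: 35 ≥ 46 is false
  PI h-index ≥ 81: 3 ≥ 81 is false
  IRB approval obtained: yes → true
  institutional cost-share between 11% and 39%: 35 in [11, 39] is true
  NOT is a resubmission: no → true
  program area ∈ {cs, physics}: math is not in the set → false
  years since PhD ≥ 42 years: 36 ≥ 42 is false
  mean reviewer score ≤ 1.7: 4.9 ≤ 1.7 is false
  project duration ≥ 34 months: 39 ≥ 34 is true
  institution type ∈ {PUI, R1, industry, national-lab}: PUI is in the set → true
  support letters ≤ 5: 6 ≤ 5 is false
  early-career PI: yes → true
  requested budget ≤ 1084285 USD: 1612710 ≤ 1084285 is false
  requested budget ≤ 2028513 USD: 1612710 ≤ 2028513 is true
  mean reviewer score > 4.7: 4.9 > 4.7 is true
Combine:
[1.2] NOT false = true
[1] false AND true = false
[2.2] NOT true = false
[2.3] NOT true = false
[2] true AND false AND false = false
[3.1] NOT false = true
[3] true AND false = false
[4.1] NOT false = true
[4.2] NOT true = false
[4] true AND false = false
[5.2] NOT false = true
[5.3] NOT true = false
[5] true AND true AND false = false
[6] false AND true AND true = false
[root] false OR false OR false OR false OR false OR false = false
Overall: false → declined

Declined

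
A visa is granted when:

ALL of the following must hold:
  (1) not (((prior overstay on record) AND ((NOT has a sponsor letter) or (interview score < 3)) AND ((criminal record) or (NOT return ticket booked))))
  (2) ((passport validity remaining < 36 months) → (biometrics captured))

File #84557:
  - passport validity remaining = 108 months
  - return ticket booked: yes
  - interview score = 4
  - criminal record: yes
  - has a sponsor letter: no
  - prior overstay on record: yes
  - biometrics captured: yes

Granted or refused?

Refused

Atomic conditions:
  prior overstay on record: yes → true
  NOT has a sponsor letter: no → true
  interview score < 3: 4 < 3 is false
  criminal record: yes → true
  NOT return ticket booked: yes → false
  passport validity remaining < 36 months: 108 < 36 is false
  biometrics captured: yes → true
Combine:
[1.1.2] true OR false = true
[1.1.3] true OR false = true
[1.1] true AND true AND true = true
[1] NOT true = false
[2] false → true (antecedent false ⇒ implication holds) = true
[root] false AND true = false
Overall: false → refused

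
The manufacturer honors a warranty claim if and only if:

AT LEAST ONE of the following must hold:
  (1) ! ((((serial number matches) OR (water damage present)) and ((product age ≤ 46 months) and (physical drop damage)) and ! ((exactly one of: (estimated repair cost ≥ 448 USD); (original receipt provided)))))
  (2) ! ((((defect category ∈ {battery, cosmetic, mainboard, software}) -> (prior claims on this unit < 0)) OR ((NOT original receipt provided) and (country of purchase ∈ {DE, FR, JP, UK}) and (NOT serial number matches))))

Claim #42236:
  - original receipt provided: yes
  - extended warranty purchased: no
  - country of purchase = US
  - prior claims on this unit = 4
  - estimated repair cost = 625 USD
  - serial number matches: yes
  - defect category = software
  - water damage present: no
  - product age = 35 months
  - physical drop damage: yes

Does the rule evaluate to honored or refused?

Atomic conditions:
  serial number matches: yes → true
  water damage present: no → false
  product age ≤ 46 months: 35 ≤ 46 is true
  physical drop damage: yes → true
  estimated repair cost ≥ 448 USD: 625 ≥ 448 is true
  original receipt provided: yes → true
  defect category ∈ {battery, cosmetic, mainboard, software}: software is in the set → true
  prior claims on this unit < 0: 4 < 0 is false
  NOT original receipt provided: yes → false
  country of purchase ∈ {DE, FR, JP, UK}: US is not in the set → false
  NOT serial number matches: yes → false
Combine:
[1.1.1] true OR false = true
[1.1.2] true AND true = true
[1.1.3.1] exactly-one(true, true) = false
[1.1.3] NOT false = true
[1.1] true AND true AND true = true
[1] NOT true = false
[2.1.1] true → false = false
[2.1.2] false AND false AND false = false
[2.1] false OR false = false
[2] NOT false = true
[root] false OR true = true
Overall: true → honored

Honored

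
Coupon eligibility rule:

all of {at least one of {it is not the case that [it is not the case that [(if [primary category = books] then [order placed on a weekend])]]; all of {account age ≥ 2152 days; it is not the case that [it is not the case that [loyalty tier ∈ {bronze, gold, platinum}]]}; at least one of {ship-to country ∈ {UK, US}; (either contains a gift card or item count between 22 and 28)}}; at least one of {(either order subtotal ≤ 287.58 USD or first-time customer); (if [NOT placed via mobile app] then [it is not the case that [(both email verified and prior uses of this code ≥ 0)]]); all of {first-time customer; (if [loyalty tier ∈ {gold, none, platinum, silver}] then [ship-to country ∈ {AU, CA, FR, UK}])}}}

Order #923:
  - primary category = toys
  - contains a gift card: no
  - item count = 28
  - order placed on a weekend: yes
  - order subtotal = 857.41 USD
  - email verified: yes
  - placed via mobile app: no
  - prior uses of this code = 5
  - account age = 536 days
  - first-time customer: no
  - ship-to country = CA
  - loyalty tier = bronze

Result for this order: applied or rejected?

Rejected

Atomic conditions:
  primary category = books: toys == books is false
  order placed on a weekend: yes → true
  account age ≥ 2152 days: 536 ≥ 2152 is false
  loyalty tier ∈ {bronze, gold, platinum}: bronze is in the set → true
  ship-to country ∈ {UK, US}: CA is not in the set → false
  contains a gift card: no → false
  item count between 22 and 28: 28 in [22, 28] is true
  order subtotal ≤ 287.58 USD: 857.41 ≤ 287.58 is false
  first-time customer: no → false
  NOT placed via mobile app: no → true
  email verified: yes → true
  prior uses of this code ≥ 0: 5 ≥ 0 is true
  loyalty tier ∈ {gold, none, platinum, silver}: bronze is not in the set → false
  ship-to country ∈ {AU, CA, FR, UK}: CA is in the set → true
Combine:
[1.1.1.1] false → true (antecedent false ⇒ implication holds) = true
[1.1.1] NOT true = false
[1.1] NOT false = true
[1.2.2.1] NOT true = false
[1.2.2] NOT false = true
[1.2] false AND true = false
[1.3.2] false OR true = true
[1.3] false OR true = true
[1] true OR false OR true = true
[2.1] false OR false = false
[2.2.2.1] true AND true = true
[2.2.2] NOT true = false
[2.2] true → false = false
[2.3.2] false → true (antecedent false ⇒ implication holds) = true
[2.3] false AND true = false
[2] false OR false OR false = false
[root] true AND false = false
Overall: false → rejected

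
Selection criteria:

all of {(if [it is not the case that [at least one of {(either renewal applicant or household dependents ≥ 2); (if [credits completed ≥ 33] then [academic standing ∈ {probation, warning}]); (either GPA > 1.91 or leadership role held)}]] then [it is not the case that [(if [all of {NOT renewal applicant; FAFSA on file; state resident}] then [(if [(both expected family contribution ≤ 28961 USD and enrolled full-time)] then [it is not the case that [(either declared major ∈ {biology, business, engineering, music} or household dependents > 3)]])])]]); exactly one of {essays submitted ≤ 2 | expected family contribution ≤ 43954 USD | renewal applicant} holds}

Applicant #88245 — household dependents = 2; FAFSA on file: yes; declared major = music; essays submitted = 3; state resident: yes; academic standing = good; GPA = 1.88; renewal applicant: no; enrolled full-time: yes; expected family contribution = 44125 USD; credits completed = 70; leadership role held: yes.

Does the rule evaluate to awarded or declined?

Declined

Atomic conditions:
  renewal applicant: no → false
  household dependents ≥ 2: 2 ≥ 2 is true
  credits completed ≥ 33: 70 ≥ 33 is true
  academic standing ∈ {probation, warning}: good is not in the set → false
  GPA > 1.91: 1.88 > 1.91 is false
  leadership role held: yes → true
  NOT renewal applicant: no → true
  FAFSA on file: yes → true
  state resident: yes → true
  expected family contribution ≤ 28961 USD: 44125 ≤ 28961 is false
  enrolled full-time: yes → true
  declared major ∈ {biology, business, engineering, music}: music is in the set → true
  household dependents > 3: 2 > 3 is false
  essays submitted ≤ 2: 3 ≤ 2 is false
  expected family contribution ≤ 43954 USD: 44125 ≤ 43954 is false
Combine:
[1.1.1.1] false OR true = true
[1.1.1.2] true → false = false
[1.1.1.3] false OR true = true
[1.1.1] true OR false OR true = true
[1.1] NOT true = false
[1.2.1.1] true AND true AND true = true
[1.2.1.2.1] false AND true = false
[1.2.1.2.2.1] true OR false = true
[1.2.1.2.2] NOT true = false
[1.2.1.2] false → false (antecedent false ⇒ implication holds) = true
[1.2.1] true → true = true
[1.2] NOT true = false
[1] false → false (antecedent false ⇒ implication holds) = true
[2] exactly-one(false, false, false) = false
[root] true AND false = false
Overall: false → declined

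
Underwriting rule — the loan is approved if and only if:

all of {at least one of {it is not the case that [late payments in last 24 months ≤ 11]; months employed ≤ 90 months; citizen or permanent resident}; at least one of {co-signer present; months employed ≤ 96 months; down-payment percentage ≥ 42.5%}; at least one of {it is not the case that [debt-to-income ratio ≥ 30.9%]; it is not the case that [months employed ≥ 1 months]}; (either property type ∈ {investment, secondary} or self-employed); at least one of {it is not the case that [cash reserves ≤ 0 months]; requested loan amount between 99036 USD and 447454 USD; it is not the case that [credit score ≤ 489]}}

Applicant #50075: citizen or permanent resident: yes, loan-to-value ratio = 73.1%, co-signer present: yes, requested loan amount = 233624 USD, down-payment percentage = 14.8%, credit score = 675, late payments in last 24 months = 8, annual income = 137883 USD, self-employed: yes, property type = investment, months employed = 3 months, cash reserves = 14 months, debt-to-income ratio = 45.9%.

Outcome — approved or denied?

Atomic conditions:
  late payments in last 24 months ≤ 11: 8 ≤ 11 is true
  months employed ≤ 90 months: 3 ≤ 90 is true
  citizen or permanent resident: yes → true
  co-signer present: yes → true
  months employed ≤ 96 months: 3 ≤ 96 is true
  down-payment percentage ≥ 42.5%: 14.8 ≥ 42.5 is false
  debt-to-income ratio ≥ 30.9%: 45.9 ≥ 30.9 is true
  months employed ≥ 1 months: 3 ≥ 1 is true
  property type ∈ {investment, secondary}: investment is in the set → true
  self-employed: yes → true
  cash reserves ≤ 0 months: 14 ≤ 0 is false
  requested loan amount between 99036 USD and 447454 USD: 233624 in [99036, 447454] is true
  credit score ≤ 489: 675 ≤ 489 is false
Combine:
[1.1] NOT true = false
[1] false OR true OR true = true
[2] true OR true OR false = true
[3.1] NOT true = false
[3.2] NOT true = false
[3] false OR false = false
[4] true OR true = true
[5.1] NOT false = true
[5.3] NOT false = true
[5] true OR true OR true = true
[root] true AND true AND false AND true AND true = false
Overall: false → denied

Denied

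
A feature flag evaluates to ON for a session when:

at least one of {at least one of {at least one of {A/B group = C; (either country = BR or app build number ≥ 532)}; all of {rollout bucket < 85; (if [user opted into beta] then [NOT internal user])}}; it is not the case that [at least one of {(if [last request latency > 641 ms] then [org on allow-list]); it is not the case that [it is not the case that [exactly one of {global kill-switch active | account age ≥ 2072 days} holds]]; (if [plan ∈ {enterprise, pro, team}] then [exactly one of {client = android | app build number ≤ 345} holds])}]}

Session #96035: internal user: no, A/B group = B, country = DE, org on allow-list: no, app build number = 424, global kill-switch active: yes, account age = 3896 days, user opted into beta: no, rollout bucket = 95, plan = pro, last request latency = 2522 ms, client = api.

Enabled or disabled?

Atomic conditions:
  A/B group = C: B == C is false
  country = BR: DE == BR is false
  app build number ≥ 532: 424 ≥ 532 is false
  rollout bucket < 85: 95 < 85 is false
  user opted into beta: no → false
  NOT internal user: no → true
  last request latency > 641 ms: 2522 > 641 is true
  org on allow-list: no → false
  global kill-switch active: yes → true
  account age ≥ 2072 days: 3896 ≥ 2072 is true
  plan ∈ {enterprise, pro, team}: pro is in the set → true
  client = android: api == android is false
  app build number ≤ 345: 424 ≤ 345 is false
Combine:
[1.1.2] false OR false = false
[1.1] false OR false = false
[1.2.2] false → true (antecedent false ⇒ implication holds) = true
[1.2] false AND true = false
[1] false OR false = false
[2.1.1] true → false = false
[2.1.2.1.1] exactly-one(true, true) = false
[2.1.2.1] NOT false = true
[2.1.2] NOT true = false
[2.1.3.2] exactly-one(false, false) = false
[2.1.3] true → false = false
[2.1] false OR false OR false = false
[2] NOT false = true
[root] false OR true = true
Overall: true → enabled

Enabled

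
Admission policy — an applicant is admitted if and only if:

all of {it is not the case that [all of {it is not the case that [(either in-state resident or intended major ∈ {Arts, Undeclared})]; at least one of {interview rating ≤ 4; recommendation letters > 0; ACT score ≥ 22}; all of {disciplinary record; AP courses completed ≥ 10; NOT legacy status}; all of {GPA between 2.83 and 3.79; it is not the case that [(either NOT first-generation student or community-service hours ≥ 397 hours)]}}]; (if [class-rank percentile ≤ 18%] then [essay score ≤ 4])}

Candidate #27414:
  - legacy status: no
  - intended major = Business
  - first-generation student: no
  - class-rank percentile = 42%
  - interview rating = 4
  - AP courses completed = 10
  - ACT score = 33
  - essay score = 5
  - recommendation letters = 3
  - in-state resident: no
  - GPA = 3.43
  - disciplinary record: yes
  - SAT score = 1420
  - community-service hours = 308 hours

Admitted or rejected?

Atomic conditions:
  in-state resident: no → false
  intended major ∈ {Arts, Undeclared}: Business is not in the set → false
  interview rating ≤ 4: 4 ≤ 4 is true
  recommendation letters > 0: 3 > 0 is true
  ACT score ≥ 22: 33 ≥ 22 is true
  disciplinary record: yes → true
  AP courses completed ≥ 10: 10 ≥ 10 is true
  NOT legacy status: no → true
  GPA between 2.83 and 3.79: 3.43 in [2.83, 3.79] is true
  NOT first-generation student: no → true
  community-service hours ≥ 397 hours: 308 ≥ 397 is false
  class-rank percentile ≤ 18%: 42 ≤ 18 is false
  essay score ≤ 4: 5 ≤ 4 is false
Combine:
[1.1.1.1] false OR false = false
[1.1.1] NOT false = true
[1.1.2] true OR true OR true = true
[1.1.3] true AND true AND true = true
[1.1.4.2.1] true OR false = true
[1.1.4.2] NOT true = false
[1.1.4] true AND false = false
[1.1] true AND true AND true AND false = false
[1] NOT false = true
[2] false → false (antecedent false ⇒ implication holds) = true
[root] true AND true = true
Overall: true → admitted

Admitted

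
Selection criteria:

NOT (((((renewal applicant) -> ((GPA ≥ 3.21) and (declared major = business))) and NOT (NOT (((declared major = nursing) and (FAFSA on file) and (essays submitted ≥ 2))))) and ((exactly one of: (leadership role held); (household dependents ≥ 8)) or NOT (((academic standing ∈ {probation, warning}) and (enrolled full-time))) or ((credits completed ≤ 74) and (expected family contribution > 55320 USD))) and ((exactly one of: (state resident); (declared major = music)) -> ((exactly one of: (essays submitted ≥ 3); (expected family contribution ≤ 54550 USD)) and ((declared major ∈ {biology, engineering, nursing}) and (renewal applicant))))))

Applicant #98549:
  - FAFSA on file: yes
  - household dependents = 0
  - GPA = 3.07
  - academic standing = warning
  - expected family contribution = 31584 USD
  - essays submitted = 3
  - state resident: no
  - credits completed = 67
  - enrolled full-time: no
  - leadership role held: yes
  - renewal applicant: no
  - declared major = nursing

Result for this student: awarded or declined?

Atomic conditions:
  renewal applicant: no → false
  GPA ≥ 3.21: 3.07 ≥ 3.21 is false
  declared major = business: nursing == business is false
  declared major = nursing: nursing == nursing is true
  FAFSA on file: yes → true
  essays submitted ≥ 2: 3 ≥ 2 is true
  leadership role held: yes → true
  household dependents ≥ 8: 0 ≥ 8 is false
  academic standing ∈ {probation, warning}: warning is in the set → true
  enrolled full-time: no → false
  credits completed ≤ 74: 67 ≤ 74 is true
  expected family contribution > 55320 USD: 31584 > 55320 is false
  state resident: no → false
  declared major = music: nursing == music is false
  essays submitted ≥ 3: 3 ≥ 3 is true
  expected family contribution ≤ 54550 USD: 31584 ≤ 54550 is true
  declared major ∈ {biology, engineering, nursing}: nursing is in the set → true
Combine:
[1.1.1.2] false AND false = false
[1.1.1] false → false (antecedent false ⇒ implication holds) = true
[1.1.2.1.1] true AND true AND true = true
[1.1.2.1] NOT true = false
[1.1.2] NOT false = true
[1.1] true AND true = true
[1.2.1] exactly-one(true, false) = true
[1.2.2.1] true AND false = false
[1.2.2] NOT false = true
[1.2.3] true AND false = false
[1.2] true OR true OR false = true
[1.3.1] exactly-one(false, false) = false
[1.3.2.1] exactly-one(true, true) = false
[1.3.2.2] true AND false = false
[1.3.2] false AND false = false
[1.3] false → false (antecedent false ⇒ implication holds) = true
[1] true AND true AND true = true
[root] NOT true = false
Overall: false → declined

Declined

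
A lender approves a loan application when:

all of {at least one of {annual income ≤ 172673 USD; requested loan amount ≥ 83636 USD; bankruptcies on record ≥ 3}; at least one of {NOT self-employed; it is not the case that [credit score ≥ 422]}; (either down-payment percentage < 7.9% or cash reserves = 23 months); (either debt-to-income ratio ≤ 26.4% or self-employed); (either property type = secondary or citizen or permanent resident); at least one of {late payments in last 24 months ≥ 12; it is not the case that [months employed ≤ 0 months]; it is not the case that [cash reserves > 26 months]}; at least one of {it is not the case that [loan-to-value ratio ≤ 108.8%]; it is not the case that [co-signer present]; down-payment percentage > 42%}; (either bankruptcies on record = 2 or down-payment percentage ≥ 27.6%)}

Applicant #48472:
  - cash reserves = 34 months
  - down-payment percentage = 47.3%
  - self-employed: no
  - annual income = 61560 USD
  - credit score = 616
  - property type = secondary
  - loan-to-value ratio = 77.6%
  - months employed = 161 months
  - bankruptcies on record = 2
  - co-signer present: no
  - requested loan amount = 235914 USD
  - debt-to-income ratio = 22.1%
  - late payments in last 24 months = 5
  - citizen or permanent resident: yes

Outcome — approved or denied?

Denied

Atomic conditions:
  annual income ≤ 172673 USD: 61560 ≤ 172673 is true
  requested loan amount ≥ 83636 USD: 235914 ≥ 83636 is true
  bankruptcies on record ≥ 3: 2 ≥ 3 is false
  NOT self-employed: no → true
  credit score ≥ 422: 616 ≥ 422 is true
  down-payment percentage < 7.9%: 47.3 < 7.9 is false
  cash reserves = 23 months: 34 == 23 is false
  debt-to-income ratio ≤ 26.4%: 22.1 ≤ 26.4 is true
  self-employed: no → false
  property type = secondary: secondary == secondary is true
  citizen or permanent resident: yes → true
  late payments in last 24 months ≥ 12: 5 ≥ 12 is false
  months employed ≤ 0 months: 161 ≤ 0 is false
  cash reserves > 26 months: 34 > 26 is true
  loan-to-value ratio ≤ 108.8%: 77.6 ≤ 108.8 is true
  co-signer present: no → false
  down-payment percentage > 42%: 47.3 > 42 is true
  bankruptcies on record = 2: 2 == 2 is true
  down-payment percentage ≥ 27.6%: 47.3 ≥ 27.6 is true
Combine:
[1] true OR true OR false = true
[2.2] NOT true = false
[2] true OR false = true
[3] false OR false = false
[4] true OR false = true
[5] true OR true = true
[6.2] NOT false = true
[6.3] NOT true = false
[6] false OR true OR false = true
[7.1] NOT true = false
[7.2] NOT false = true
[7] false OR true OR true = true
[8] true OR true = true
[root] true AND true AND false AND true AND true AND true AND true AND true = false
Overall: false → denied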